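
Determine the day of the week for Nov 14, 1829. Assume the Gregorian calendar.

Saturday

Doomsday rule: the anchor day for the 1800s is Friday. For year 29: 29÷12 = 2 r 5, and 5÷4 = 1, so 2+5+1 = 8.
Friday + 8 ≡ Saturday — that's 1829's doomsday.
In November the doomsday date is Nov 7.
Nov 14 is 7 days after Nov 7; 7 mod 7 = 0, so Saturday + 0 = Saturday.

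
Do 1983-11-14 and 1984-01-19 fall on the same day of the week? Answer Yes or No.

No

From Nov 14, 1983 to Jan 19, 1984 is 66 days.
66 mod 7 = 3, so they are different weekdays.
(Nov 14, 1983 is a Monday; Jan 19, 1984 is a Thursday.)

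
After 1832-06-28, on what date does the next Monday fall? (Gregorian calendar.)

Jun 28, 1832 is a Thursday.
From Thursday to the next Monday is 4 days.
Jun 28, 1832 + 4 = Jul 2, 1832.

July 2, 1832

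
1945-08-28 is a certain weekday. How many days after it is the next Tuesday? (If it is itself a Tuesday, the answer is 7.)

Aug 28, 1945 is a Tuesday.
From Tuesday to the next Tuesday is 7 days.

7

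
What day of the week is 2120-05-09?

Thursday

Doomsday rule: the anchor day for the 2100s is Sunday. For year 20: 20÷12 = 1 r 8, and 8÷4 = 2, so 1+8+2 = 11.
Sunday + 11 ≡ Thursday — that's 2120's doomsday.
In May the doomsday date is May 9.
May 9 is the doomsday itself: Thursday.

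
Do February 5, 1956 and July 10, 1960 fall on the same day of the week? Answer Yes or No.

Yes

From Feb 5, 1956 to Jul 10, 1960 is 1617 days.
1617 mod 7 = 0, so they are the same weekday.
(Feb 5, 1956 is a Sunday; Jul 10, 1960 is a Sunday.)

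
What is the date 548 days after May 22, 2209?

+365 (one year) → May 22, 2210 (183 left).
May has 31 days: +10 → Jun 1, 2210 (173 left).
Jun has 30 days: +30 → Jul 1, 2210 (143 left).
Jul has 31 days: +31 → Aug 1, 2210 (112 left).
Aug has 31 days: +31 → Sep 1, 2210 (81 left).
Sep has 30 days: +30 → Oct 1, 2210 (51 left).
Oct has 31 days: +31 → Nov 1, 2210 (20 left).
+20 → Nov 21, 2210.

November 21, 2210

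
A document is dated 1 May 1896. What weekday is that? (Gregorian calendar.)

Friday

Doomsday rule: the anchor day for the 1800s is Friday. For year 96: 96÷12 = 8 r 0, and 0÷4 = 0, so 8+0+0 = 8.
Friday + 8 ≡ Saturday — that's 1896's doomsday.
In May the doomsday date is May 9.
May 1 is 8 days before May 9; 8 mod 7 = 1, so Saturday − 1 = Friday.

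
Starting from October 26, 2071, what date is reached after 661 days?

August 17, 2073

+366 (one year; includes Feb 29, 2072) → Oct 26, 2072 (295 left).
Oct has 31 days: +6 → Nov 1, 2072 (289 left).
Nov has 30 days: +30 → Dec 1, 2072 (259 left).
Dec has 31 days: +31 → Jan 1, 2073 (228 left).
Jan has 31 days: +31 → Feb 1, 2073 (197 left).
Feb has 28 days: +28 → Mar 1, 2073 (169 left).
Mar has 31 days: +31 → Apr 1, 2073 (138 left).
Apr has 30 days: +30 → May 1, 2073 (108 left).
May has 31 days: +31 → Jun 1, 2073 (77 left).
Jun has 30 days: +30 → Jul 1, 2073 (47 left).
Jul has 31 days: +31 → Aug 1, 2073 (16 left).
+16 → Aug 17, 2073.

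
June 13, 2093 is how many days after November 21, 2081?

Nov 21, 2081 → Nov 21, 2082: 365 days.
Nov 21, 2082 → Nov 21, 2083: 365 days.
Nov 21, 2083 → Nov 21, 2084: 366 days (Feb 29, 2084 is in that span).
Nov 21, 2084 → Nov 21, 2085: 365 days.
Nov 21, 2085 → Nov 21, 2086: 365 days.
Nov 21, 2086 → Nov 21, 2087: 365 days.
Nov 21, 2087 → Nov 21, 2088: 366 days (Feb 29, 2088 is in that span).
Nov 21, 2088 → Nov 21, 2089: 365 days.
Nov 21, 2089 → Nov 21, 2090: 365 days.
Nov 21, 2090 → Nov 21, 2091: 365 days.
Nov 21, 2091 → Nov 21, 2092: 366 days (Feb 29, 2092 is in that span).
Nov 21, 2092 → Dec 21, 2092: 30 days (November has 30).
Dec 21, 2092 → Jan 21, 2093: 31 days (December has 31).
Jan 21, 2093 → Feb 21, 2093: 31 days (January has 31).
Feb 21, 2093 → Mar 21, 2093: 28 days (February has 28).
Mar 21, 2093 → Apr 21, 2093: 31 days (March has 31).
Apr 21, 2093 → May 21, 2093: 30 days (April has 30).
May 21, 2093 → Jun 13, 2093: 23 days.
Total: 4222 days.

4222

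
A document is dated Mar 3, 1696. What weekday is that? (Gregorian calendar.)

Doomsday rule: the anchor day for the 1600s is Tuesday. For year 96: 96÷12 = 8 r 0, and 0÷4 = 0, so 8+0+0 = 8.
Tuesday + 8 ≡ Wednesday — that's 1696's doomsday.
In March the doomsday date is Mar 14.
Mar 3 is 11 days before Mar 14; 11 mod 7 = 4, so Wednesday − 4 = Saturday.

Saturday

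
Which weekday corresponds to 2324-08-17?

Doomsday rule: the anchor day for the 2300s is Wednesday. For year 24: 24÷12 = 2 r 0, and 0÷4 = 0, so 2+0+0 = 2.
Wednesday + 2 ≡ Friday — that's 2324's doomsday.
In August the doomsday date is Aug 8.
Aug 17 is 9 days after Aug 8; 9 mod 7 = 2, so Friday + 2 = Sunday.

Sunday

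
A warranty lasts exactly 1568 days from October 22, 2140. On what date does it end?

February 6, 2145

+365 (one year) → Oct 22, 2141 (1203 left).
+365 (one year) → Oct 22, 2142 (838 left).
+365 (one year) → Oct 22, 2143 (473 left).
+366 (one year; includes Feb 29, 2144) → Oct 22, 2144 (107 left).
Oct has 31 days: +10 → Nov 1, 2144 (97 left).
Nov has 30 days: +30 → Dec 1, 2144 (67 left).
Dec has 31 days: +31 → Jan 1, 2145 (36 left).
Jan has 31 days: +31 → Feb 1, 2145 (5 left).
+5 → Feb 6, 2145.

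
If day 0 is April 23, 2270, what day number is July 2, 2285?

5549

Apr 23, 2270 → Apr 23, 2271: 365 days.
Apr 23, 2271 → Apr 23, 2272: 366 days (Feb 29, 2272 is in that span).
Apr 23, 2272 → Apr 23, 2273: 365 days.
Apr 23, 2273 → Apr 23, 2274: 365 days.
Apr 23, 2274 → Apr 23, 2275: 365 days.
Apr 23, 2275 → Apr 23, 2276: 366 days (Feb 29, 2276 is in that span).
Apr 23, 2276 → Apr 23, 2277: 365 days.
Apr 23, 2277 → Apr 23, 2278: 365 days.
Apr 23, 2278 → Apr 23, 2279: 365 days.
Apr 23, 2279 → Apr 23, 2280: 366 days (Feb 29, 2280 is in that span).
Apr 23, 2280 → Apr 23, 2281: 365 days.
Apr 23, 2281 → Apr 23, 2282: 365 days.
Apr 23, 2282 → Apr 23, 2283: 365 days.
Apr 23, 2283 → Apr 23, 2284: 366 days (Feb 29, 2284 is in that span).
Apr 23, 2284 → Apr 23, 2285: 365 days.
Apr 23, 2285 → May 23, 2285: 30 days (April has 30).
May 23, 2285 → Jun 23, 2285: 31 days (May has 31).
Jun 23, 2285 → Jul 2, 2285: 9 days.
Total: 5549 days.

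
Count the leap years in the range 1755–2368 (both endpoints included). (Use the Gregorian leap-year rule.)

Multiples of 4 in [1755,2368]: 154.
Of those, multiples of 100: 6 (not leap unless ÷400).
Multiples of 400: 1.
Leap years = 154 − 6 + 1 = 149.

149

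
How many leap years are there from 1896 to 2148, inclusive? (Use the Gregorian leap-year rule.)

Multiples of 4 in [1896,2148]: 64.
Of those, multiples of 100: 3 (not leap unless ÷400).
Multiples of 400: 1.
Leap years = 64 − 3 + 1 = 62.

62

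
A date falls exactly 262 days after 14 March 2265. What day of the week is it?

Friday

First find the weekday of Mar 14, 2265. Doomsday rule: the anchor day for the 2200s is Friday. For year 65: 65÷12 = 5 r 5, and 5÷4 = 1, so 5+5+1 = 11.
Friday + 11 ≡ Tuesday — that's 2265's doomsday.
In March the doomsday date is Mar 14.
Mar 14 is the doomsday itself: Tuesday.
262 mod 7 = 3, so 262 days after a Tuesday is Tuesday + 3 = Friday.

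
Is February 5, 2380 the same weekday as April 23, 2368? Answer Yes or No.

From Apr 23, 2368 to Feb 5, 2380 is 4305 days.
4305 mod 7 = 0, so they are the same weekday.
(Apr 23, 2368 is a Tuesday; Feb 5, 2380 is a Tuesday.)

Yes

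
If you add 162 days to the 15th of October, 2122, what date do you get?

March 26, 2123

Oct has 31 days: +17 → Nov 1, 2122 (145 left).
Nov has 30 days: +30 → Dec 1, 2122 (115 left).
Dec has 31 days: +31 → Jan 1, 2123 (84 left).
Jan has 31 days: +31 → Feb 1, 2123 (53 left).
Feb has 28 days: +28 → Mar 1, 2123 (25 left).
+25 → Mar 26, 2123.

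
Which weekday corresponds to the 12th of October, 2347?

Doomsday rule: the anchor day for the 2300s is Wednesday. For year 47: 47÷12 = 3 r 11, and 11÷4 = 2, so 3+11+2 = 16.
Wednesday + 16 ≡ Friday — that's 2347's doomsday.
In October the doomsday date is Oct 10.
Oct 12 is 2 days after Oct 10; 2 mod 7 = 2, so Friday + 2 = Sunday.

Sunday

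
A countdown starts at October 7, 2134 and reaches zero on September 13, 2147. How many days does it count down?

Oct 7, 2134 → Oct 7, 2135: 365 days.
Oct 7, 2135 → Oct 7, 2136: 366 days (Feb 29, 2136 is in that span).
Oct 7, 2136 → Oct 7, 2137: 365 days.
Oct 7, 2137 → Oct 7, 2138: 365 days.
Oct 7, 2138 → Oct 7, 2139: 365 days.
Oct 7, 2139 → Oct 7, 2140: 366 days (Feb 29, 2140 is in that span).
Oct 7, 2140 → Oct 7, 2141: 365 days.
Oct 7, 2141 → Oct 7, 2142: 365 days.
Oct 7, 2142 → Oct 7, 2143: 365 days.
Oct 7, 2143 → Oct 7, 2144: 366 days (Feb 29, 2144 is in that span).
Oct 7, 2144 → Oct 7, 2145: 365 days.
Oct 7, 2145 → Oct 7, 2146: 365 days.
Oct 7, 2146 → Nov 7, 2146: 31 days (October has 31).
Nov 7, 2146 → Dec 7, 2146: 30 days (November has 30).
Dec 7, 2146 → Jan 7, 2147: 31 days (December has 31).
Jan 7, 2147 → Feb 7, 2147: 31 days (January has 31).
Feb 7, 2147 → Mar 7, 2147: 28 days (February has 28).
Mar 7, 2147 → Apr 7, 2147: 31 days (March has 31).
Apr 7, 2147 → May 7, 2147: 30 days (April has 30).
May 7, 2147 → Jun 7, 2147: 31 days (May has 31).
Jun 7, 2147 → Jul 7, 2147: 30 days (June has 30).
Jul 7, 2147 → Aug 7, 2147: 31 days (July has 31).
Aug 7, 2147 → Sep 7, 2147: 31 days (August has 31).
Sep 7, 2147 → Sep 13, 2147: 6 days.
Total: 4724 days.

4724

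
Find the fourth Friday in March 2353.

March 1, 2353 is a Sunday.
The first Friday is therefore March 6 (5 days later).
The fourth Friday is 6 + 3×7 = March 27.

March 27, 2353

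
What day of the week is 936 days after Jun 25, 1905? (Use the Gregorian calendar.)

First find the weekday of Jun 25, 1905. Doomsday rule: the anchor day for the 1900s is Wednesday. For year 05: 5÷12 = 0 r 5, and 5÷4 = 1, so 0+5+1 = 6.
Wednesday + 6 ≡ Tuesday — that's 1905's doomsday.
In June the doomsday date is Jun 6.
Jun 25 is 19 days after Jun 6; 19 mod 7 = 5, so Tuesday + 5 = Sunday.
936 mod 7 = 5, so 936 days after a Sunday is Sunday + 5 = Friday.

Friday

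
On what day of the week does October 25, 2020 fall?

Sunday

Doomsday rule: the anchor day for the 2000s is Tuesday. For year 20: 20÷12 = 1 r 8, and 8÷4 = 2, so 1+8+2 = 11.
Tuesday + 11 ≡ Saturday — that's 2020's doomsday.
In October the doomsday date is Oct 10.
Oct 25 is 15 days after Oct 10; 15 mod 7 = 1, so Saturday + 1 = Sunday.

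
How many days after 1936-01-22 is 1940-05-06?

1566

Jan 22, 1936 → Jan 22, 1937: 366 days (Feb 29, 1936 is in that span).
Jan 22, 1937 → Jan 22, 1938: 365 days.
Jan 22, 1938 → Jan 22, 1939: 365 days.
Jan 22, 1939 → Jan 22, 1940: 365 days.
Jan 22, 1940 → Feb 22, 1940: 31 days (January has 31).
Feb 22, 1940 → Mar 22, 1940: 29 days (February has 29).
Mar 22, 1940 → Apr 22, 1940: 31 days (March has 31).
Apr 22, 1940 → May 6, 1940: 14 days.
Total: 1566 days.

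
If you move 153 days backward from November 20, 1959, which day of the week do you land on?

Nov 20, 1959 is a Friday.
153 mod 7 = 6, so 153 days before a Friday is Friday − 6 = Saturday.

Saturday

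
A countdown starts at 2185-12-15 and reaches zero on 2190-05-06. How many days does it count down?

Dec 15, 2185 → Dec 15, 2186: 365 days.
Dec 15, 2186 → Dec 15, 2187: 365 days.
Dec 15, 2187 → Dec 15, 2188: 366 days (Feb 29, 2188 is in that span).
Dec 15, 2188 → Dec 15, 2189: 365 days.
Dec 15, 2189 → Jan 15, 2190: 31 days (December has 31).
Jan 15, 2190 → Feb 15, 2190: 31 days (January has 31).
Feb 15, 2190 → Mar 15, 2190: 28 days (February has 28).
Mar 15, 2190 → Apr 15, 2190: 31 days (March has 31).
Apr 15, 2190 → May 6, 2190: 21 days.
Total: 1603 days.

1603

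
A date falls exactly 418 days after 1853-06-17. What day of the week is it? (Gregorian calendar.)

First find the weekday of Jun 17, 1853. Doomsday rule: the anchor day for the 1800s is Friday. For year 53: 53÷12 = 4 r 5, and 5÷4 = 1, so 4+5+1 = 10.
Friday + 10 ≡ Monday — that's 1853's doomsday.
In June the doomsday date is Jun 6.
Jun 17 is 11 days after Jun 6; 11 mod 7 = 4, so Monday + 4 = Friday.
418 mod 7 = 5, so 418 days after a Friday is Friday + 5 = Wednesday.

Wednesday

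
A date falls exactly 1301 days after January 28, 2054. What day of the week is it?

Tuesday

First find the weekday of Jan 28, 2054. Doomsday rule: the anchor day for the 2000s is Tuesday. For year 54: 54÷12 = 4 r 6, and 6÷4 = 1, so 4+6+1 = 11.
Tuesday + 11 ≡ Saturday — that's 2054's doomsday.
In January the doomsday date is Jan 3 (2054 is not a leap year).
Jan 28 is 25 days after Jan 3; 25 mod 7 = 4, so Saturday + 4 = Wednesday.
1301 mod 7 = 6, so 1301 days after a Wednesday is Wednesday + 6 = Tuesday.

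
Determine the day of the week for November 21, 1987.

January 1, 1987 is a Thursday.
Jan 1, 1987 → Feb 1, 1987: 31 days (January has 31).
Feb 1, 1987 → Mar 1, 1987: 28 days (February has 28).
Mar 1, 1987 → Apr 1, 1987: 31 days (March has 31).
Apr 1, 1987 → May 1, 1987: 30 days (April has 30).
May 1, 1987 → Jun 1, 1987: 31 days (May has 31).
Jun 1, 1987 → Jul 1, 1987: 30 days (June has 30).
Jul 1, 1987 → Aug 1, 1987: 31 days (July has 31).
Aug 1, 1987 → Sep 1, 1987: 31 days (August has 31).
Sep 1, 1987 → Oct 1, 1987: 30 days (September has 30).
Oct 1, 1987 → Nov 1, 1987: 31 days (October has 31).
Nov 1, 1987 → Nov 21, 1987: 20 days.
Total: 324 days.
324 mod 7 = 2, so Thursday + 2 = Saturday.

Saturday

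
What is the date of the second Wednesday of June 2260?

June 13, 2260

June 1, 2260 is a Friday.
The first Wednesday is therefore June 6 (5 days later).
The second Wednesday is 6 + 1×7 = June 13.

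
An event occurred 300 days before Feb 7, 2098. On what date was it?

−7 → Jan 31, 2098 (end of Jan, 31 days; 293 left).
−31 → Dec 31, 2097 (end of Dec, 31 days; 262 left).
−31 → Nov 30, 2097 (end of Nov, 30 days; 231 left).
−30 → Oct 31, 2097 (end of Oct, 31 days; 201 left).
−31 → Sep 30, 2097 (end of Sep, 30 days; 170 left).
−30 → Aug 31, 2097 (end of Aug, 31 days; 140 left).
−31 → Jul 31, 2097 (end of Jul, 31 days; 109 left).
−31 → Jun 30, 2097 (end of Jun, 30 days; 78 left).
−30 → May 31, 2097 (end of May, 31 days; 48 left).
−31 → Apr 30, 2097 (end of Apr, 30 days; 17 left).
−17 → Apr 13, 2097.

April 13, 2097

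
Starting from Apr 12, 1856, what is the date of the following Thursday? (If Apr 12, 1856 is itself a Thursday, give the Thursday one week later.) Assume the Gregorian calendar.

April 17, 1856

Apr 12, 1856 is a Saturday.
From Saturday to the next Thursday is 5 days.
Apr 12, 1856 + 5 = Apr 17, 1856.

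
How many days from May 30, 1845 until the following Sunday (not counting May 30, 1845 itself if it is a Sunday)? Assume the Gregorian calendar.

May 30, 1845 is a Friday.
From Friday to the next Sunday is 2 days.

2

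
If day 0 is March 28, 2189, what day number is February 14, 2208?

Mar 28, 2189 → Mar 28, 2190: 365 days.
Mar 28, 2190 → Mar 28, 2191: 365 days.
Mar 28, 2191 → Mar 28, 2192: 366 days (Feb 29, 2192 is in that span).
Mar 28, 2192 → Mar 28, 2193: 365 days.
Mar 28, 2193 → Mar 28, 2194: 365 days.
Mar 28, 2194 → Mar 28, 2195: 365 days.
Mar 28, 2195 → Mar 28, 2196: 366 days (Feb 29, 2196 is in that span).
Mar 28, 2196 → Mar 28, 2197: 365 days.
Mar 28, 2197 → Mar 28, 2198: 365 days.
Mar 28, 2198 → Mar 28, 2199: 365 days.
Mar 28, 2199 → Mar 28, 2200: 365 days.
Mar 28, 2200 → Mar 28, 2201: 365 days.
Mar 28, 2201 → Mar 28, 2202: 365 days.
Mar 28, 2202 → Mar 28, 2203: 365 days.
Mar 28, 2203 → Mar 28, 2204: 366 days (Feb 29, 2204 is in that span).
Mar 28, 2204 → Mar 28, 2205: 365 days.
Mar 28, 2205 → Mar 28, 2206: 365 days.
Mar 28, 2206 → Mar 28, 2207: 365 days.
Mar 28, 2207 → Apr 28, 2207: 31 days (March has 31).
Apr 28, 2207 → May 28, 2207: 30 days (April has 30).
May 28, 2207 → Jun 28, 2207: 31 days (May has 31).
Jun 28, 2207 → Jul 28, 2207: 30 days (June has 30).
Jul 28, 2207 → Aug 28, 2207: 31 days (July has 31).
Aug 28, 2207 → Sep 28, 2207: 31 days (August has 31).
Sep 28, 2207 → Oct 28, 2207: 30 days (September has 30).
Oct 28, 2207 → Nov 28, 2207: 31 days (October has 31).
Nov 28, 2207 → Dec 28, 2207: 30 days (November has 30).
Dec 28, 2207 → Jan 28, 2208: 31 days (December has 31).
Jan 28, 2208 → Feb 14, 2208: 17 days.
Total: 6896 days.

6896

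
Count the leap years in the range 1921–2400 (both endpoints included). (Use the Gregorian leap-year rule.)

Multiples of 4 in [1921,2400]: 120.
Of those, multiples of 100: 5 (not leap unless ÷400).
Multiples of 400: 2.
Leap years = 120 − 5 + 2 = 117.

117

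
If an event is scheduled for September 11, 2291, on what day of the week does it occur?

Friday

Doomsday rule: the anchor day for the 2200s is Friday. For year 91: 91÷12 = 7 r 7, and 7÷4 = 1, so 7+7+1 = 15.
Friday + 15 ≡ Saturday — that's 2291's doomsday.
In September the doomsday date is Sep 5.
Sep 11 is 6 days after Sep 5; 6 mod 7 = 6, so Saturday + 6 = Friday.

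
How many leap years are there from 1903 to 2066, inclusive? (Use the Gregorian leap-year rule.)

41

Multiples of 4 in [1903,2066]: 41.
Of those, multiples of 100: 1 (not leap unless ÷400).
Multiples of 400: 1.
Leap years = 41 − 1 + 1 = 41.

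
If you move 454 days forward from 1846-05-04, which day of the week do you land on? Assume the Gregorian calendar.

Sunday

First find the weekday of May 4, 1846. Doomsday rule: the anchor day for the 1800s is Friday. For year 46: 46÷12 = 3 r 10, and 10÷4 = 2, so 3+10+2 = 15.
Friday + 15 ≡ Saturday — that's 1846's doomsday.
In May the doomsday date is May 9.
May 4 is 5 days before May 9; 5 mod 7 = 5, so Saturday − 5 = Monday.
454 mod 7 = 6, so 454 days after a Monday is Monday + 6 = Sunday.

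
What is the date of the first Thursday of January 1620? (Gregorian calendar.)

January 2, 1620

January 1, 1620 is a Wednesday.
The first Thursday is therefore January 2 (1 days later).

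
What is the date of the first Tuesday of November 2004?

November 1, 2004 is a Monday.
The first Tuesday is therefore November 2 (1 days later).

November 2, 2004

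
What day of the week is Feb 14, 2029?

Wednesday

Doomsday rule: the anchor day for the 2000s is Tuesday. For year 29: 29÷12 = 2 r 5, and 5÷4 = 1, so 2+5+1 = 8.
Tuesday + 8 ≡ Wednesday — that's 2029's doomsday.
In February the doomsday date is Feb 28 (2029 is not a leap year).
Feb 14 is 14 days before Feb 28; 14 mod 7 = 0, so Wednesday − 0 = Wednesday.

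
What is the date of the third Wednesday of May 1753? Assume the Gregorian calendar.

May 1, 1753 is a Tuesday.
The first Wednesday is therefore May 2 (1 days later).
The third Wednesday is 2 + 2×7 = May 16.

May 16, 1753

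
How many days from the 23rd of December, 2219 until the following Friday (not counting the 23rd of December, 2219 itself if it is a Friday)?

Dec 23, 2219 is a Thursday.
From Thursday to the next Friday is 1 day.

1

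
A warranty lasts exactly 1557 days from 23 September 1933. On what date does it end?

+365 (one year) → Sep 23, 1934 (1192 left).
+365 (one year) → Sep 23, 1935 (827 left).
+366 (one year; includes Feb 29, 1936) → Sep 23, 1936 (461 left).
+365 (one year) → Sep 23, 1937 (96 left).
Sep has 30 days: +8 → Oct 1, 1937 (88 left).
Oct has 31 days: +31 → Nov 1, 1937 (57 left).
Nov has 30 days: +30 → Dec 1, 1937 (27 left).
+27 → Dec 28, 1937.

December 28, 1937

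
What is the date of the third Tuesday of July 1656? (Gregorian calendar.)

July 18, 1656

July 1, 1656 is a Saturday.
The first Tuesday is therefore July 4 (3 days later).
The third Tuesday is 4 + 2×7 = July 18.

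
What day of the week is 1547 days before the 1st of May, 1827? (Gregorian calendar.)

May 1, 1827 is a Tuesday.
1547 mod 7 = 0, so 1547 days before a Tuesday is Tuesday − 0 = Tuesday.

Tuesday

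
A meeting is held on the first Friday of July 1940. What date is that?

July 5, 1940

July 1, 1940 is a Monday.
The first Friday is therefore July 5 (4 days later).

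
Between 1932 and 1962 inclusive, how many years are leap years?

8

Multiples of 4 in [1932,1962]: 8.
Of those, multiples of 100: 0 (not leap unless ÷400).
Multiples of 400: 0.
Leap years = 8 − 0 + 0 = 8.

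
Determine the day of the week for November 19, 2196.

Saturday

January 1, 2196 is a Friday.
Jan 1, 2196 → Feb 1, 2196: 31 days (January has 31).
Feb 1, 2196 → Mar 1, 2196: 29 days (February has 29).
Mar 1, 2196 → Apr 1, 2196: 31 days (March has 31).
Apr 1, 2196 → May 1, 2196: 30 days (April has 30).
May 1, 2196 → Jun 1, 2196: 31 days (May has 31).
Jun 1, 2196 → Jul 1, 2196: 30 days (June has 30).
Jul 1, 2196 → Aug 1, 2196: 31 days (July has 31).
Aug 1, 2196 → Sep 1, 2196: 31 days (August has 31).
Sep 1, 2196 → Oct 1, 2196: 30 days (September has 30).
Oct 1, 2196 → Nov 1, 2196: 31 days (October has 31).
Nov 1, 2196 → Nov 19, 2196: 18 days.
Total: 323 days.
323 mod 7 = 1, so Friday + 1 = Saturday.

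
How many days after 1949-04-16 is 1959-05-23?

Apr 16, 1949 → Apr 16, 1950: 365 days.
Apr 16, 1950 → Apr 16, 1951: 365 days.
Apr 16, 1951 → Apr 16, 1952: 366 days (Feb 29, 1952 is in that span).
Apr 16, 1952 → Apr 16, 1953: 365 days.
Apr 16, 1953 → Apr 16, 1954: 365 days.
Apr 16, 1954 → Apr 16, 1955: 365 days.
Apr 16, 1955 → Apr 16, 1956: 366 days (Feb 29, 1956 is in that span).
Apr 16, 1956 → Apr 16, 1957: 365 days.
Apr 16, 1957 → Apr 16, 1958: 365 days.
Apr 16, 1958 → Apr 16, 1959: 365 days.
Apr 16, 1959 → May 16, 1959: 30 days (April has 30).
May 16, 1959 → May 23, 1959: 7 days.
Total: 3689 days.

3689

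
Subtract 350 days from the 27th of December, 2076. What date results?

−27 → Nov 30, 2076 (end of Nov, 30 days; 323 left).
−30 → Oct 31, 2076 (end of Oct, 31 days; 293 left).
−31 → Sep 30, 2076 (end of Sep, 30 days; 262 left).
−30 → Aug 31, 2076 (end of Aug, 31 days; 232 left).
−31 → Jul 31, 2076 (end of Jul, 31 days; 201 left).
−31 → Jun 30, 2076 (end of Jun, 30 days; 170 left).
−30 → May 31, 2076 (end of May, 31 days; 140 left).
−31 → Apr 30, 2076 (end of Apr, 30 days; 109 left).
−30 → Mar 31, 2076 (end of Mar, 31 days; 79 left).
−31 → Feb 29, 2076 (end of Feb, 29 days; 48 left).
−29 → Jan 31, 2076 (end of Jan, 31 days; 19 left).
−19 → Jan 12, 2076.

January 12, 2076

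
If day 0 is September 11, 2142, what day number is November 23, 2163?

Sep 11, 2142 → Sep 11, 2143: 365 days.
Sep 11, 2143 → Sep 11, 2144: 366 days (Feb 29, 2144 is in that span).
Sep 11, 2144 → Sep 11, 2145: 365 days.
Sep 11, 2145 → Sep 11, 2146: 365 days.
Sep 11, 2146 → Sep 11, 2147: 365 days.
Sep 11, 2147 → Sep 11, 2148: 366 days (Feb 29, 2148 is in that span).
Sep 11, 2148 → Sep 11, 2149: 365 days.
Sep 11, 2149 → Sep 11, 2150: 365 days.
Sep 11, 2150 → Sep 11, 2151: 365 days.
Sep 11, 2151 → Sep 11, 2152: 366 days (Feb 29, 2152 is in that span).
Sep 11, 2152 → Sep 11, 2153: 365 days.
Sep 11, 2153 → Sep 11, 2154: 365 days.
Sep 11, 2154 → Sep 11, 2155: 365 days.
Sep 11, 2155 → Sep 11, 2156: 366 days (Feb 29, 2156 is in that span).
Sep 11, 2156 → Sep 11, 2157: 365 days.
Sep 11, 2157 → Sep 11, 2158: 365 days.
Sep 11, 2158 → Sep 11, 2159: 365 days.
Sep 11, 2159 → Sep 11, 2160: 366 days (Feb 29, 2160 is in that span).
Sep 11, 2160 → Sep 11, 2161: 365 days.
Sep 11, 2161 → Sep 11, 2162: 365 days.
Sep 11, 2162 → Sep 11, 2163: 365 days.
Sep 11, 2163 → Oct 11, 2163: 30 days (September has 30).
Oct 11, 2163 → Nov 11, 2163: 31 days (October has 31).
Nov 11, 2163 → Nov 23, 2163: 12 days.
Total: 7743 days.

7743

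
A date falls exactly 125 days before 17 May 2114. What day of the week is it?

Friday

First find the weekday of May 17, 2114. Doomsday rule: the anchor day for the 2100s is Sunday. For year 14: 14÷12 = 1 r 2, and 2÷4 = 0, so 1+2+0 = 3.
Sunday + 3 ≡ Wednesday — that's 2114's doomsday.
In May the doomsday date is May 9.
May 17 is 8 days after May 9; 8 mod 7 = 1, so Wednesday + 1 = Thursday.
125 mod 7 = 6, so 125 days before a Thursday is Thursday − 6 = Friday.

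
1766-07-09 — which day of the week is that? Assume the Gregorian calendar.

Doomsday rule: the anchor day for the 1700s is Sunday. For year 66: 66÷12 = 5 r 6, and 6÷4 = 1, so 5+6+1 = 12.
Sunday + 12 ≡ Friday — that's 1766's doomsday.
In July the doomsday date is Jul 11.
Jul 9 is 2 days before Jul 11; 2 mod 7 = 2, so Friday − 2 = Wednesday.

Wednesday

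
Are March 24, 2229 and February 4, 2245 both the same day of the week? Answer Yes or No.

From Mar 24, 2229 to Feb 4, 2245 is 5796 days.
5796 mod 7 = 0, so they are the same weekday.
(Mar 24, 2229 is a Tuesday; Feb 4, 2245 is a Tuesday.)

Yes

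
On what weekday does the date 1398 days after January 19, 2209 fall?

Tuesday

First find the weekday of Jan 19, 2209. Doomsday rule: the anchor day for the 2200s is Friday. For year 09: 9÷12 = 0 r 9, and 9÷4 = 2, so 0+9+2 = 11.
Friday + 11 ≡ Tuesday — that's 2209's doomsday.
In January the doomsday date is Jan 3 (2209 is not a leap year).
Jan 19 is 16 days after Jan 3; 16 mod 7 = 2, so Tuesday + 2 = Thursday.
1398 mod 7 = 5, so 1398 days after a Thursday is Thursday + 5 = Tuesday.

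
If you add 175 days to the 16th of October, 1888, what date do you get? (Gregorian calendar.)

April 9, 1889

Oct has 31 days: +16 → Nov 1, 1888 (159 left).
Nov has 30 days: +30 → Dec 1, 1888 (129 left).
Dec has 31 days: +31 → Jan 1, 1889 (98 left).
Jan has 31 days: +31 → Feb 1, 1889 (67 left).
Feb has 28 days: +28 → Mar 1, 1889 (39 left).
Mar has 31 days: +31 → Apr 1, 1889 (8 left).
+8 → Apr 9, 1889.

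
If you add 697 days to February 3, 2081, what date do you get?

+365 (one year) → Feb 3, 2082 (332 left).
Feb has 28 days: +26 → Mar 1, 2082 (306 left).
Mar has 31 days: +31 → Apr 1, 2082 (275 left).
Apr has 30 days: +30 → May 1, 2082 (245 left).
May has 31 days: +31 → Jun 1, 2082 (214 left).
Jun has 30 days: +30 → Jul 1, 2082 (184 left).
Jul has 31 days: +31 → Aug 1, 2082 (153 left).
Aug has 31 days: +31 → Sep 1, 2082 (122 left).
Sep has 30 days: +30 → Oct 1, 2082 (92 left).
Oct has 31 days: +31 → Nov 1, 2082 (61 left).
Nov has 30 days: +30 → Dec 1, 2082 (31 left).
Dec has 31 days: +31 → Jan 1, 2083 (0 left).

January 1, 2083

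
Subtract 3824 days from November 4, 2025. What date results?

May 17, 2015

−365 (one year) → Nov 4, 2024 (3459 left).
−366 (one year; includes Feb 29, 2024) → Nov 4, 2023 (3093 left).
−365 (one year) → Nov 4, 2022 (2728 left).
−365 (one year) → Nov 4, 2021 (2363 left).
−365 (one year) → Nov 4, 2020 (1998 left).
−366 (one year; includes Feb 29, 2020) → Nov 4, 2019 (1632 left).
−365 (one year) → Nov 4, 2018 (1267 left).
−365 (one year) → Nov 4, 2017 (902 left).
−365 (one year) → Nov 4, 2016 (537 left).
−366 (one year; includes Feb 29, 2016) → Nov 4, 2015 (171 left).
−4 → Oct 31, 2015 (end of Oct, 31 days; 167 left).
−31 → Sep 30, 2015 (end of Sep, 30 days; 136 left).
−30 → Aug 31, 2015 (end of Aug, 31 days; 106 left).
−31 → Jul 31, 2015 (end of Jul, 31 days; 75 left).
−31 → Jun 30, 2015 (end of Jun, 30 days; 44 left).
−30 → May 31, 2015 (end of May, 31 days; 14 left).
−14 → May 17, 2015.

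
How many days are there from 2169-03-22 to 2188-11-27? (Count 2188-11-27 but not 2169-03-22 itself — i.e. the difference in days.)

7190

Mar 22, 2169 → Mar 22, 2170: 365 days.
Mar 22, 2170 → Mar 22, 2171: 365 days.
Mar 22, 2171 → Mar 22, 2172: 366 days (Feb 29, 2172 is in that span).
Mar 22, 2172 → Mar 22, 2173: 365 days.
Mar 22, 2173 → Mar 22, 2174: 365 days.
Mar 22, 2174 → Mar 22, 2175: 365 days.
Mar 22, 2175 → Mar 22, 2176: 366 days (Feb 29, 2176 is in that span).
Mar 22, 2176 → Mar 22, 2177: 365 days.
Mar 22, 2177 → Mar 22, 2178: 365 days.
Mar 22, 2178 → Mar 22, 2179: 365 days.
Mar 22, 2179 → Mar 22, 2180: 366 days (Feb 29, 2180 is in that span).
Mar 22, 2180 → Mar 22, 2181: 365 days.
Mar 22, 2181 → Mar 22, 2182: 365 days.
Mar 22, 2182 → Mar 22, 2183: 365 days.
Mar 22, 2183 → Mar 22, 2184: 366 days (Feb 29, 2184 is in that span).
Mar 22, 2184 → Mar 22, 2185: 365 days.
Mar 22, 2185 → Mar 22, 2186: 365 days.
Mar 22, 2186 → Mar 22, 2187: 365 days.
Mar 22, 2187 → Mar 22, 2188: 366 days (Feb 29, 2188 is in that span).
Mar 22, 2188 → Apr 22, 2188: 31 days (March has 31).
Apr 22, 2188 → May 22, 2188: 30 days (April has 30).
May 22, 2188 → Jun 22, 2188: 31 days (May has 31).
Jun 22, 2188 → Jul 22, 2188: 30 days (June has 30).
Jul 22, 2188 → Aug 22, 2188: 31 days (July has 31).
Aug 22, 2188 → Sep 22, 2188: 31 days (August has 31).
Sep 22, 2188 → Oct 22, 2188: 30 days (September has 30).
Oct 22, 2188 → Nov 22, 2188: 31 days (October has 31).
Nov 22, 2188 → Nov 27, 2188: 5 days.
Total: 7190 days.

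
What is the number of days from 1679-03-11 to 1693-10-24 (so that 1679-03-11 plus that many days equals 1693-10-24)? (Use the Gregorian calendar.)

5341

Mar 11, 1679 → Mar 11, 1680: 366 days (Feb 29, 1680 is in that span).
Mar 11, 1680 → Mar 11, 1681: 365 days.
Mar 11, 1681 → Mar 11, 1682: 365 days.
Mar 11, 1682 → Mar 11, 1683: 365 days.
Mar 11, 1683 → Mar 11, 1684: 366 days (Feb 29, 1684 is in that span).
Mar 11, 1684 → Mar 11, 1685: 365 days.
Mar 11, 1685 → Mar 11, 1686: 365 days.
Mar 11, 1686 → Mar 11, 1687: 365 days.
Mar 11, 1687 → Mar 11, 1688: 366 days (Feb 29, 1688 is in that span).
Mar 11, 1688 → Mar 11, 1689: 365 days.
Mar 11, 1689 → Mar 11, 1690: 365 days.
Mar 11, 1690 → Mar 11, 1691: 365 days.
Mar 11, 1691 → Mar 11, 1692: 366 days (Feb 29, 1692 is in that span).
Mar 11, 1692 → Mar 11, 1693: 365 days.
Mar 11, 1693 → Apr 11, 1693: 31 days (March has 31).
Apr 11, 1693 → May 11, 1693: 30 days (April has 30).
May 11, 1693 → Jun 11, 1693: 31 days (May has 31).
Jun 11, 1693 → Jul 11, 1693: 30 days (June has 30).
Jul 11, 1693 → Aug 11, 1693: 31 days (July has 31).
Aug 11, 1693 → Sep 11, 1693: 31 days (August has 31).
Sep 11, 1693 → Oct 11, 1693: 30 days (September has 30).
Oct 11, 1693 → Oct 24, 1693: 13 days.
Total: 5341 days.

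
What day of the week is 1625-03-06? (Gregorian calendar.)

Thursday

Doomsday rule: the anchor day for the 1600s is Tuesday. For year 25: 25÷12 = 2 r 1, and 1÷4 = 0, so 2+1+0 = 3.
Tuesday + 3 ≡ Friday — that's 1625's doomsday.
In March the doomsday date is Mar 14.
Mar 6 is 8 days before Mar 14; 8 mod 7 = 1, so Friday − 1 = Thursday.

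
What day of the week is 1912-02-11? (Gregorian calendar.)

January 1, 1912 is a Monday.
Jan 1, 1912 → Feb 1, 1912: 31 days (January has 31).
Feb 1, 1912 → Feb 11, 1912: 10 days.
Total: 41 days.
41 mod 7 = 6, so Monday + 6 = Sunday.

Sunday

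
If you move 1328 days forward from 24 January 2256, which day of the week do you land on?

Tuesday

First find the weekday of Jan 24, 2256. Doomsday rule: the anchor day for the 2200s is Friday. For year 56: 56÷12 = 4 r 8, and 8÷4 = 2, so 4+8+2 = 14.
Friday + 14 ≡ Friday — that's 2256's doomsday.
In January the doomsday date is Jan 4 (2256 is a leap year (divisible by 4)).
Jan 24 is 20 days after Jan 4; 20 mod 7 = 6, so Friday + 6 = Thursday.
1328 mod 7 = 5, so 1328 days after a Thursday is Thursday + 5 = Tuesday.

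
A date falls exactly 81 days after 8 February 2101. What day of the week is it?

Saturday

Feb 8, 2101 is a Tuesday.
81 mod 7 = 4, so 81 days after a Tuesday is Tuesday + 4 = Saturday.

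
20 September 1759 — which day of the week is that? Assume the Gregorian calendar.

Doomsday rule: the anchor day for the 1700s is Sunday. For year 59: 59÷12 = 4 r 11, and 11÷4 = 2, so 4+11+2 = 17.
Sunday + 17 ≡ Wednesday — that's 1759's doomsday.
In September the doomsday date is Sep 5.
Sep 20 is 15 days after Sep 5; 15 mod 7 = 1, so Wednesday + 1 = Thursday.

Thursday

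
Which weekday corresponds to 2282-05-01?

Doomsday rule: the anchor day for the 2200s is Friday. For year 82: 82÷12 = 6 r 10, and 10÷4 = 2, so 6+10+2 = 18.
Friday + 18 ≡ Tuesday — that's 2282's doomsday.
In May the doomsday date is May 9.
May 1 is 8 days before May 9; 8 mod 7 = 1, so Tuesday − 1 = Monday.

Monday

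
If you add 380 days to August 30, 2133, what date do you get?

September 14, 2134

Aug has 31 days: +2 → Sep 1, 2133 (378 left).
Sep has 30 days: +30 → Oct 1, 2133 (348 left).
Oct has 31 days: +31 → Nov 1, 2133 (317 left).
Nov has 30 days: +30 → Dec 1, 2133 (287 left).
Dec has 31 days: +31 → Jan 1, 2134 (256 left).
Jan has 31 days: +31 → Feb 1, 2134 (225 left).
Feb has 28 days: +28 → Mar 1, 2134 (197 left).
Mar has 31 days: +31 → Apr 1, 2134 (166 left).
Apr has 30 days: +30 → May 1, 2134 (136 left).
May has 31 days: +31 → Jun 1, 2134 (105 left).
Jun has 30 days: +30 → Jul 1, 2134 (75 left).
Jul has 31 days: +31 → Aug 1, 2134 (44 left).
Aug has 31 days: +31 → Sep 1, 2134 (13 left).
+13 → Sep 14, 2134.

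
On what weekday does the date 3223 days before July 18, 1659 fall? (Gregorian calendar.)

Tuesday

First find the weekday of Jul 18, 1659. Doomsday rule: the anchor day for the 1600s is Tuesday. For year 59: 59÷12 = 4 r 11, and 11÷4 = 2, so 4+11+2 = 17.
Tuesday + 17 ≡ Friday — that's 1659's doomsday.
In July the doomsday date is Jul 11.
Jul 18 is 7 days after Jul 11; 7 mod 7 = 0, so Friday + 0 = Friday.
3223 mod 7 = 3, so 3223 days before a Friday is Friday − 3 = Tuesday.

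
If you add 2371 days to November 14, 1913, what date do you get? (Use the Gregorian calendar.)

+365 (one year) → Nov 14, 1914 (2006 left).
+365 (one year) → Nov 14, 1915 (1641 left).
+366 (one year; includes Feb 29, 1916) → Nov 14, 1916 (1275 left).
+365 (one year) → Nov 14, 1917 (910 left).
+365 (one year) → Nov 14, 1918 (545 left).
+365 (one year) → Nov 14, 1919 (180 left).
Nov has 30 days: +17 → Dec 1, 1919 (163 left).
Dec has 31 days: +31 → Jan 1, 1920 (132 left).
Jan has 31 days: +31 → Feb 1, 1920 (101 left).
Feb has 29 days: +29 → Mar 1, 1920 (72 left).
Mar has 31 days: +31 → Apr 1, 1920 (41 left).
Apr has 30 days: +30 → May 1, 1920 (11 left).
+11 → May 12, 1920.

May 12, 1920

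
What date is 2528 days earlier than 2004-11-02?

December 1, 1997

−366 (one year; includes Feb 29, 2004) → Nov 2, 2003 (2162 left).
−365 (one year) → Nov 2, 2002 (1797 left).
−365 (one year) → Nov 2, 2001 (1432 left).
−365 (one year) → Nov 2, 2000 (1067 left).
−366 (one year; includes Feb 29, 2000) → Nov 2, 1999 (701 left).
−365 (one year) → Nov 2, 1998 (336 left).
−2 → Oct 31, 1998 (end of Oct, 31 days; 334 left).
−31 → Sep 30, 1998 (end of Sep, 30 days; 303 left).
−30 → Aug 31, 1998 (end of Aug, 31 days; 273 left).
−31 → Jul 31, 1998 (end of Jul, 31 days; 242 left).
−31 → Jun 30, 1998 (end of Jun, 30 days; 211 left).
−30 → May 31, 1998 (end of May, 31 days; 181 left).
−31 → Apr 30, 1998 (end of Apr, 30 days; 150 left).
−30 → Mar 31, 1998 (end of Mar, 31 days; 120 left).
−31 → Feb 28, 1998 (end of Feb, 28 days; 89 left).
−28 → Jan 31, 1998 (end of Jan, 31 days; 61 left).
−31 → Dec 31, 1997 (end of Dec, 31 days; 30 left).
−30 → Dec 1, 1997.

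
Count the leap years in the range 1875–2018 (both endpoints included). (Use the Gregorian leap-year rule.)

Multiples of 4 in [1875,2018]: 36.
Of those, multiples of 100: 2 (not leap unless ÷400).
Multiples of 400: 1.
Leap years = 36 − 2 + 1 = 35.

35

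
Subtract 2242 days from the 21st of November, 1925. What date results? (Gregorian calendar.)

−365 (one year) → Nov 21, 1924 (1877 left).
−366 (one year; includes Feb 29, 1924) → Nov 21, 1923 (1511 left).
−365 (one year) → Nov 21, 1922 (1146 left).
−365 (one year) → Nov 21, 1921 (781 left).
−365 (one year) → Nov 21, 1920 (416 left).
−366 (one year; includes Feb 29, 1920) → Nov 21, 1919 (50 left).
−21 → Oct 31, 1919 (end of Oct, 31 days; 29 left).
−29 → Oct 2, 1919.

October 2, 1919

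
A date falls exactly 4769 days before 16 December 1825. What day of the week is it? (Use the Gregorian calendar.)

First find the weekday of Dec 16, 1825. Doomsday rule: the anchor day for the 1800s is Friday. For year 25: 25÷12 = 2 r 1, and 1÷4 = 0, so 2+1+0 = 3.
Friday + 3 ≡ Monday — that's 1825's doomsday.
In December the doomsday date is Dec 12.
Dec 16 is 4 days after Dec 12; 4 mod 7 = 4, so Monday + 4 = Friday.
4769 mod 7 = 2, so 4769 days before a Friday is Friday − 2 = Wednesday.

Wednesday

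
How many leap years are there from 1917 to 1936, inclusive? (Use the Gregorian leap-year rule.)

5

Multiples of 4 in [1917,1936]: 5.
Of those, multiples of 100: 0 (not leap unless ÷400).
Multiples of 400: 0.
Leap years = 5 − 0 + 0 = 5.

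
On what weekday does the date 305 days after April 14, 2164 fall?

Apr 14, 2164 is a Saturday.
305 mod 7 = 4, so 305 days after a Saturday is Saturday + 4 = Wednesday.

Wednesday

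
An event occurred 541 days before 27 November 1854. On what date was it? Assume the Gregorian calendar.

June 4, 1853

−365 (one year) → Nov 27, 1853 (176 left).
−27 → Oct 31, 1853 (end of Oct, 31 days; 149 left).
−31 → Sep 30, 1853 (end of Sep, 30 days; 118 left).
−30 → Aug 31, 1853 (end of Aug, 31 days; 88 left).
−31 → Jul 31, 1853 (end of Jul, 31 days; 57 left).
−31 → Jun 30, 1853 (end of Jun, 30 days; 26 left).
−26 → Jun 4, 1853.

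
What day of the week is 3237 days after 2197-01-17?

Friday

First find the weekday of Jan 17, 2197. Doomsday rule: the anchor day for the 2100s is Sunday. For year 97: 97÷12 = 8 r 1, and 1÷4 = 0, so 8+1+0 = 9.
Sunday + 9 ≡ Tuesday — that's 2197's doomsday.
In January the doomsday date is Jan 3 (2197 is not a leap year).
Jan 17 is 14 days after Jan 3; 14 mod 7 = 0, so Tuesday + 0 = Tuesday.
3237 mod 7 = 3, so 3237 days after a Tuesday is Tuesday + 3 = Friday.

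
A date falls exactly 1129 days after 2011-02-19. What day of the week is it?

Monday

Feb 19, 2011 is a Saturday.
1129 mod 7 = 2, so 1129 days after a Saturday is Saturday + 2 = Monday.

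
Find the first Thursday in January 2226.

January 5, 2226

January 1, 2226 is a Sunday.
The first Thursday is therefore January 5 (4 days later).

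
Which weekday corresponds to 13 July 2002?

Doomsday rule: the anchor day for the 2000s is Tuesday. For year 02: 2÷12 = 0 r 2, and 2÷4 = 0, so 0+2+0 = 2.
Tuesday + 2 ≡ Thursday — that's 2002's doomsday.
In July the doomsday date is Jul 11.
Jul 13 is 2 days after Jul 11; 2 mod 7 = 2, so Thursday + 2 = Saturday.

Saturday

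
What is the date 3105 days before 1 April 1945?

−365 (one year) → Apr 1, 1944 (2740 left).
−366 (one year; includes Feb 29, 1944) → Apr 1, 1943 (2374 left).
−365 (one year) → Apr 1, 1942 (2009 left).
−365 (one year) → Apr 1, 1941 (1644 left).
−365 (one year) → Apr 1, 1940 (1279 left).
−366 (one year; includes Feb 29, 1940) → Apr 1, 1939 (913 left).
−365 (one year) → Apr 1, 1938 (548 left).
−365 (one year) → Apr 1, 1937 (183 left).
−1 → Mar 31, 1937 (end of Mar, 31 days; 182 left).
−31 → Feb 28, 1937 (end of Feb, 28 days; 151 left).
−28 → Jan 31, 1937 (end of Jan, 31 days; 123 left).
−31 → Dec 31, 1936 (end of Dec, 31 days; 92 left).
−31 → Nov 30, 1936 (end of Nov, 30 days; 61 left).
−30 → Oct 31, 1936 (end of Oct, 31 days; 31 left).
−31 → Sep 30, 1936 (end of Sep, 30 days; 0 left).

September 30, 1936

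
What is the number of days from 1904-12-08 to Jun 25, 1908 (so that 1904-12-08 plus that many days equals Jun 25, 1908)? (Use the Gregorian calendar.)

1295

Dec 8, 1904 → Dec 8, 1905: 365 days.
Dec 8, 1905 → Dec 8, 1906: 365 days.
Dec 8, 1906 → Dec 8, 1907: 365 days.
Dec 8, 1907 → Jan 8, 1908: 31 days (December has 31).
Jan 8, 1908 → Feb 8, 1908: 31 days (January has 31).
Feb 8, 1908 → Mar 8, 1908: 29 days (February has 29).
Mar 8, 1908 → Apr 8, 1908: 31 days (March has 31).
Apr 8, 1908 → May 8, 1908: 30 days (April has 30).
May 8, 1908 → Jun 8, 1908: 31 days (May has 31).
Jun 8, 1908 → Jun 25, 1908: 17 days.
Total: 1295 days.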